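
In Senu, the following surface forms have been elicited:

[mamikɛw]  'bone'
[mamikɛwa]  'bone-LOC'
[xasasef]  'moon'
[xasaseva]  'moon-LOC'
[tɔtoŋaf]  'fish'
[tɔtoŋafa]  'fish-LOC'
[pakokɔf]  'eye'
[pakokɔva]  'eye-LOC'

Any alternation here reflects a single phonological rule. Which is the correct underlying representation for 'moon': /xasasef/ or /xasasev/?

/xasasev/

The stem for 'moon' ends in [f] in [xasasef] but [v] in [xasaseva].
But 'fish' keeps [f] in both environments ([tɔtoŋaf], [tɔtoŋafa]), so there is no rule changing /f/ to [v] before the LOC suffix.
The alternation reflects word-final obstruent devoicing: voiced obstruents become voiceless word-finally. /v/ is underlying.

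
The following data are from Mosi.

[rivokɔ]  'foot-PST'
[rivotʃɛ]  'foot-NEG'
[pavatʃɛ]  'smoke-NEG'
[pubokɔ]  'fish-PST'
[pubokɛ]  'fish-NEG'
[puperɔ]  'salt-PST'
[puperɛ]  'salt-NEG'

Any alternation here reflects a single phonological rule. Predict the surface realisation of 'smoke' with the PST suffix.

[pavakɔ]

The stem for 'foot' ends in [k] in [rivokɔ] but [tʃ] in [rivotʃɛ].
Compare 'fish', with invariant [k] in [pubokɔ] and [pubokɛ]: an analysis with underlying /k/ and a rule producing [tʃ] before the NEG suffix would wrongly predict alternation here too.
The alternation reflects depalatalization: palato-alveolar /tʃ/ becomes [k] when no front vowel follows. /tʃ/ is underlying.
From [pavatʃɛ] the stem 'smoke' is /pavatʃ/; when no front vowel follows this yields [pavakɔ].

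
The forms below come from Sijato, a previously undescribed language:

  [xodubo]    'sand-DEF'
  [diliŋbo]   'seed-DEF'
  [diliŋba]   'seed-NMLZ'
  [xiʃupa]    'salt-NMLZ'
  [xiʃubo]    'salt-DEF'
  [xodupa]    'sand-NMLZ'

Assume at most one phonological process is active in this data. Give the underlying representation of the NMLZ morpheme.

The NMLZ suffix surfaces as [-ba] and [-pa], depending on the final segment of the stem.
The DEF suffix, which begins with [b], is invariant after every stem; so [b] is not altered by any rule here.
The NMLZ suffix is therefore /-pa/ underlyingly, with post-nasal voicing: voiceless stops become voiced after a nasal.

/-pa/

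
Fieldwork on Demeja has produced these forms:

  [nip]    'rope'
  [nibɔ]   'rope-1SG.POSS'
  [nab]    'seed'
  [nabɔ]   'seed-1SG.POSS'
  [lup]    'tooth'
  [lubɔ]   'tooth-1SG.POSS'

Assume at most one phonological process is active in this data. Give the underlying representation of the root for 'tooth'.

/lup/

The root 'tooth' surfaces as [lup] and [lubɔ], with a stem-final [p] ~ [b] alternation.
But 'seed' keeps [b] in both environments ([nab], [nabɔ]), so there is no rule changing /b/ to [p] in isolation.
The underlying segment must be /p/; voiceless stops become voiced between vowels, yielding [b] there.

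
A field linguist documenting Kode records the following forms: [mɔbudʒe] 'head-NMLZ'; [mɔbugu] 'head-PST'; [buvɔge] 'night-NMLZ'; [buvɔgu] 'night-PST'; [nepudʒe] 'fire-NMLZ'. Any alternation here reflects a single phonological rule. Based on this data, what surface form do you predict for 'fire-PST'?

[nepugu]

The stem for 'head' ends in [dʒ] in [mɔbudʒe] but [g] in [mɔbugu].
Compare 'night', with invariant [g] in [buvɔge] and [buvɔgu]: an analysis with underlying /g/ and a rule producing [dʒ] before the NMLZ suffix would wrongly predict alternation here too.
The underlying segment must be /dʒ/; palato-alveolar /dʒ/ becomes [g] when no front vowel follows, yielding [g] there.
The one attested form of 'fire', [nepudʒe], shows underlying /nepudʒ/. Applying the same rule when no front vowel follows gives [nepugu].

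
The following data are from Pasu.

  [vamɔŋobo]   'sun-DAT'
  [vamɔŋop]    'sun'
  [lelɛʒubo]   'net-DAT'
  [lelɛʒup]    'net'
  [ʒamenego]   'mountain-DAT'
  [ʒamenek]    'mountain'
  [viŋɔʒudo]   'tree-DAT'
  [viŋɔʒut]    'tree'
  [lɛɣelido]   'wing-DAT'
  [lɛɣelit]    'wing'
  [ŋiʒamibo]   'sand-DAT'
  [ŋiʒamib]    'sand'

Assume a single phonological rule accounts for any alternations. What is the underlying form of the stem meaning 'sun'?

'sun' shows [b] ~ [p] at the end of the stem ([vamɔŋobo] vs [vamɔŋop]).
If /b/ were underlying and a rule turned it into [p] in isolation, 'sand' would also alternate; but it has [b] in both [ŋiʒamibo] and [ŋiʒamib].
Therefore /p/ is basic and [b] is derived by intervocalic voicing (voiceless stops become voiced between vowels).
The underlying form of 'sun' is therefore /vamɔŋop/.

/vamɔŋop/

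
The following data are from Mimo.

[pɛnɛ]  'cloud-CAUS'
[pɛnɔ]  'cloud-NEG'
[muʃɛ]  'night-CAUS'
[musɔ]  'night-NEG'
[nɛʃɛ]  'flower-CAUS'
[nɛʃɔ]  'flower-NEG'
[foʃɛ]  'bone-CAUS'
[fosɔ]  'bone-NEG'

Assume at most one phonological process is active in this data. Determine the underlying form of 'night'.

/mus/

The stem for 'night' ends in [ʃ] in [muʃɛ] but [s] in [musɔ].
The stem 'flower' ([nɛʃɛ], [nɛʃɔ]) shows [ʃ] unchanged in both environments, so [ʃ] cannot be basic with [s] derived before the NEG suffix.
So /s/ is underlying, and a rule of palatalization before a front vowel — /s/ becomes palato-alveolar [ʃ] before a front vowel — gives [ʃ].
So 'night' = /mus/.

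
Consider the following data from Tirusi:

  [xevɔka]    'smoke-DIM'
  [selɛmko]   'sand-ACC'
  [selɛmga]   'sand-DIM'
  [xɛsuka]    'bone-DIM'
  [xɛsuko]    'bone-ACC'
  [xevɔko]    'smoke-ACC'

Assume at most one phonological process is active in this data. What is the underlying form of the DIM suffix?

/-ga/

The DIM suffix surfaces as [-ga] and [-ka], depending on the final segment of the stem.
The ACC suffix, which begins with [k], is invariant after every stem; so [k] is not altered by any rule here.
The DIM suffix is therefore /-ga/ underlyingly, with post-vocalic devoicing: voiced stops become voiceless after a vowel.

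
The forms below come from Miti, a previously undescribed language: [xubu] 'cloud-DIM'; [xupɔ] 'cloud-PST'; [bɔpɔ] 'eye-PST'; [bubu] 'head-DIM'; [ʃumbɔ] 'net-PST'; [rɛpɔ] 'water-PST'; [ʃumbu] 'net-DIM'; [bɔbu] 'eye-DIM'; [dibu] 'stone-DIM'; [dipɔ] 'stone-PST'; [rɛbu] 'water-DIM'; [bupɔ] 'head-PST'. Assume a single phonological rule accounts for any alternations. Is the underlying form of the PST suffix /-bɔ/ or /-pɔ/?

/-pɔ/

The PST suffix surfaces as [-bɔ] and [-pɔ], depending on the final segment of the stem.
The DIM suffix, which begins with [b], is invariant after every stem; so [b] is not altered by any rule here.
The PST suffix is therefore /-pɔ/ underlyingly, with post-nasal voicing: voiceless stops become voiced after a nasal.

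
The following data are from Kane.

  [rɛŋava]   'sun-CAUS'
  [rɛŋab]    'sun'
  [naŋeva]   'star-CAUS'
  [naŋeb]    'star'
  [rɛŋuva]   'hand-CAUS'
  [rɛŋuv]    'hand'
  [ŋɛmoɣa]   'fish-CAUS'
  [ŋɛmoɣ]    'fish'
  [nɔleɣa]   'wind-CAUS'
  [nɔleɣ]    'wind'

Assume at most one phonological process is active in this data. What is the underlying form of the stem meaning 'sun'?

/rɛŋab/

In [rɛŋava] and [rɛŋab] the final segment of 'sun' alternates: [v] ~ [b].
Compare 'hand', with invariant [v] in [rɛŋuva] and [rɛŋuv]: an analysis with underlying /v/ and a rule producing [b] in isolation would wrongly predict alternation here too.
Therefore /b/ is basic and [v] is derived by intervocalic spirantization (voiced stops become fricatives between vowels).
The underlying form of 'sun' is therefore /rɛŋab/.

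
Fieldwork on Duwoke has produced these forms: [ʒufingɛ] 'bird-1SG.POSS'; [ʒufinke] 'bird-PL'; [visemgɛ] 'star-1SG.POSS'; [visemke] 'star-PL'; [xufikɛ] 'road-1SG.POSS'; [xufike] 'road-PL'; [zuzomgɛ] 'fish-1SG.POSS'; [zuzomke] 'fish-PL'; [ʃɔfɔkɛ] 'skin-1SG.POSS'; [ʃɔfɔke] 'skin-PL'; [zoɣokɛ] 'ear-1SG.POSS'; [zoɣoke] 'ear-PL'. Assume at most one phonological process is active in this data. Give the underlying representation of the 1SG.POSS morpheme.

/-gɛ/

The 1SG.POSS morpheme has two allomorphs, [-gɛ] and [-kɛ].
By contrast the PL suffix keeps its initial [k] throughout — that segment must be underlying.
So the underlying form is /-gɛ/, and voiced stops become voiceless after a vowel.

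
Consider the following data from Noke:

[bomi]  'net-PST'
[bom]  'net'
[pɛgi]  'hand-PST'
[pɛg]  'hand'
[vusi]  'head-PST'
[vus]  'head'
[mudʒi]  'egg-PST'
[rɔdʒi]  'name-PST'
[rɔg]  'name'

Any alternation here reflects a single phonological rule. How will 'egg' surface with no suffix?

The root 'name' surfaces as [rɔdʒi] and [rɔg], with a stem-final [dʒ] ~ [g] alternation.
If /g/ were underlying and a rule turned it into [dʒ] before the PST suffix, 'hand' would also alternate; but it has [g] in both [pɛgi] and [pɛg].
Therefore /dʒ/ is basic and [g] is derived by depalatalization (palato-alveolar /dʒ/ becomes [g] when no front vowel follows).
From [mudʒi] the stem 'egg' is /mudʒ/; when no front vowel follows this yields [mug].

[mug]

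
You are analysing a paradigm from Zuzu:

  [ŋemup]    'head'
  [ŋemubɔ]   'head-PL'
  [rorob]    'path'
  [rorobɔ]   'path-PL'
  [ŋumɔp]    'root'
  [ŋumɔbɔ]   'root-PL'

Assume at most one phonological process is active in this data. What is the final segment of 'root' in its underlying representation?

/p/

The stem for 'root' ends in [p] in [ŋumɔp] but [b] in [ŋumɔbɔ].
But 'path' keeps [b] in both environments ([rorob], [rorobɔ]), so there is no rule changing /b/ to [p] in isolation.
Therefore /p/ is basic and [b] is derived by intervocalic voicing (voiceless stops become voiced between vowels).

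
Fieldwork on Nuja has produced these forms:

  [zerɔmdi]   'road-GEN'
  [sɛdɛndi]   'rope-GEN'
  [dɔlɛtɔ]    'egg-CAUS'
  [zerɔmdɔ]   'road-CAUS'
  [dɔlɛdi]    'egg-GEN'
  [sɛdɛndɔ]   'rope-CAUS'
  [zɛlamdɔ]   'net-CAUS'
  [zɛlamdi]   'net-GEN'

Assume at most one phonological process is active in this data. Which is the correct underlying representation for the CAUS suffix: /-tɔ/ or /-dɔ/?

/-tɔ/

The CAUS suffix surfaces as [-dɔ] and [-tɔ], depending on the final segment of the stem.
The GEN suffix, which begins with [d], is invariant after every stem; so [d] is not altered by any rule here.
So the underlying form is /-tɔ/, and voiceless stops become voiced after a nasal.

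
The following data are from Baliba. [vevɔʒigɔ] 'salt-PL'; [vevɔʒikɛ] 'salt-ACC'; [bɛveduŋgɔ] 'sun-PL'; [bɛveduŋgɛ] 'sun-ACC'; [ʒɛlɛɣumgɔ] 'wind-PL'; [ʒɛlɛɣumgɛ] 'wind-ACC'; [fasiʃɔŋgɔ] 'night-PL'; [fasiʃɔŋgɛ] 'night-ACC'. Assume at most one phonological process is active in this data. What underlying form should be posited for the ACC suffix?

/-kɛ/

The ACC suffix surfaces as [-gɛ] and [-kɛ], depending on the final segment of the stem.
By contrast the PL suffix keeps its initial [g] throughout — that segment must be underlying.
The ACC suffix is therefore /-kɛ/ underlyingly, with post-nasal voicing: voiceless stops become voiced after a nasal.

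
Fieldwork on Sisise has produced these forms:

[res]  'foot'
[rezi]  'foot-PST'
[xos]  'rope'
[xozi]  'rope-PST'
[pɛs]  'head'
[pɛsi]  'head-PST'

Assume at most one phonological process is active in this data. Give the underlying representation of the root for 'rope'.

/xoz/

The root 'rope' surfaces as [xos] and [xozi], with a stem-final [s] ~ [z] alternation.
The stem 'head' ([pɛs], [pɛsi]) shows [s] unchanged in both environments, so [s] cannot be basic with [z] derived before the PST suffix.
So /z/ is underlying, and a rule of word-final obstruent devoicing — voiced obstruents become voiceless word-finally — gives [s].
So 'rope' = /xoz/.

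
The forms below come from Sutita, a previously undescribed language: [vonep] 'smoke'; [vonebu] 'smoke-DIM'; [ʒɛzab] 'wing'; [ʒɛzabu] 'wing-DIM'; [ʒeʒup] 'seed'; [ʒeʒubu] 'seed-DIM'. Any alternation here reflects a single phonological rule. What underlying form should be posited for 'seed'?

/ʒeʒup/

'seed' shows [p] ~ [b] at the end of the stem ([ʒeʒup] vs [ʒeʒubu]).
Compare 'wing', with invariant [b] in [ʒɛzab] and [ʒɛzabu]: an analysis with underlying /b/ and a rule producing [p] in isolation would wrongly predict alternation here too.
So /p/ is underlying, and a rule of intervocalic voicing — voiceless stops become voiced between vowels — gives [b].
So 'seed' = /ʒeʒup/.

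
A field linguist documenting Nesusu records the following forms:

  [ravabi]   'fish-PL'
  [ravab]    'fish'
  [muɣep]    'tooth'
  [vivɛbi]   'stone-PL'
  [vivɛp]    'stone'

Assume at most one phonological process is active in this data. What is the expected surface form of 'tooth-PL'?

[muɣebi]

The stem for 'stone' ends in [b] in [vivɛbi] but [p] in [vivɛp].
But 'fish' keeps [b] in both environments ([ravabi], [ravab]), so there is no rule changing /b/ to [p] in isolation.
The underlying segment must be /p/; voiceless stops become voiced between vowels, yielding [b] there.
The one attested form of 'tooth', [muɣep], shows underlying /muɣep/. Applying the same rule between vowels gives [muɣebi].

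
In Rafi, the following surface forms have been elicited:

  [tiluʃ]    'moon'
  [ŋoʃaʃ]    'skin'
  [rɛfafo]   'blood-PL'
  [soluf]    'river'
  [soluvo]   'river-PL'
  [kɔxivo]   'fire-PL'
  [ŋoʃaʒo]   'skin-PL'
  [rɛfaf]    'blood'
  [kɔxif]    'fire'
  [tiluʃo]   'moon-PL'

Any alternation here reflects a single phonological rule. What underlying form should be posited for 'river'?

/soluv/

In [soluf] and [soluvo] the final segment of 'river' alternates: [f] ~ [v].
Compare 'blood', with invariant [f] in [rɛfaf] and [rɛfafo]: an analysis with underlying /f/ and a rule producing [v] before the PL suffix would wrongly predict alternation here too.
Therefore /v/ is basic and [f] is derived by word-final obstruent devoicing (voiced obstruents become voiceless word-finally).
So 'river' = /soluv/.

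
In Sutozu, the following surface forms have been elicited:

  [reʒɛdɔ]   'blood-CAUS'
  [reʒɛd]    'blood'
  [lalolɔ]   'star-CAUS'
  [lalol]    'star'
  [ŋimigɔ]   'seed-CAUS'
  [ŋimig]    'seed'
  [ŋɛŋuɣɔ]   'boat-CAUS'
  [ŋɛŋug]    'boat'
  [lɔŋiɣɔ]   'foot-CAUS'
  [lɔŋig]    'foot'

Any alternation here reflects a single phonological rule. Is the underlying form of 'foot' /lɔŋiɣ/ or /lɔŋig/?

/lɔŋiɣ/

In [lɔŋiɣɔ] and [lɔŋig] the final segment of 'foot' alternates: [ɣ] ~ [g].
Compare 'seed', with invariant [g] in [ŋimigɔ] and [ŋimig]: an analysis with underlying /g/ and a rule producing [ɣ] before the CAUS suffix would wrongly predict alternation here too.
The underlying segment must be /ɣ/; voiced fricatives become stops word-finally, yielding [g] there.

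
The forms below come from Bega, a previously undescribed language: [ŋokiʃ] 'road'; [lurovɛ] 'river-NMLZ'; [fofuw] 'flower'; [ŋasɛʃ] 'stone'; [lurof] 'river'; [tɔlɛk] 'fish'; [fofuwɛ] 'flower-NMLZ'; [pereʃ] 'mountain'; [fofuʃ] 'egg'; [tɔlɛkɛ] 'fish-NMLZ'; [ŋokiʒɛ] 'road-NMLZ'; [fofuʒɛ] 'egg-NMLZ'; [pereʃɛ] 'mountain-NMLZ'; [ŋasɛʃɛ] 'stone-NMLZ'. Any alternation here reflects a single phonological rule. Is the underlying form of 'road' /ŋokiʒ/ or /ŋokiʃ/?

/ŋokiʒ/

The stem for 'road' ends in [ʃ] in [ŋokiʃ] but [ʒ] in [ŋokiʒɛ].
If /ʃ/ were underlying and a rule turned it into [ʒ] before the NMLZ suffix, 'mountain' would also alternate; but it has [ʃ] in both [pereʃ] and [pereʃɛ].
The alternation reflects word-final obstruent devoicing: voiced obstruents become voiceless word-finally. /ʒ/ is underlying.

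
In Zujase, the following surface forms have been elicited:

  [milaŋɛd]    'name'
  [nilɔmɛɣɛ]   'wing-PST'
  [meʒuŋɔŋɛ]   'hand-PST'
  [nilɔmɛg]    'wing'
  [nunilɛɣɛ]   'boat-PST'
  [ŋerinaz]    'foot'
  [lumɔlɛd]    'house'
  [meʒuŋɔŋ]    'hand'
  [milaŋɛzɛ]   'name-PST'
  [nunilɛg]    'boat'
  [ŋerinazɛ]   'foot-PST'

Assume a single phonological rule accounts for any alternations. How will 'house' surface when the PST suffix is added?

[lumɔlɛzɛ]

'name' shows [d] ~ [z] at the end of the stem ([milaŋɛd] vs [milaŋɛzɛ]).
Compare 'foot', with invariant [z] in [ŋerinaz] and [ŋerinazɛ]: an analysis with underlying /z/ and a rule producing [d] in isolation would wrongly predict alternation here too.
The alternation reflects intervocalic spirantization: voiced stops become fricatives between vowels. /d/ is underlying.
The one attested form of 'house', [lumɔlɛd], shows underlying /lumɔlɛd/. Applying the same rule between vowels gives [lumɔlɛzɛ].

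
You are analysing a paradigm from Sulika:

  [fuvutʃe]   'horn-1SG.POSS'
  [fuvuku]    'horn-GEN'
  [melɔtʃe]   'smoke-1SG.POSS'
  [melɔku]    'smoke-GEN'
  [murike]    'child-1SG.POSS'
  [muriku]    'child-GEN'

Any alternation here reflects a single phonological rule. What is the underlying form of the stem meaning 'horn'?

'horn' shows [tʃ] ~ [k] at the end of the stem ([fuvutʃe] vs [fuvuku]).
But 'child' keeps [k] in both environments ([murike], [muriku]), so there is no rule changing /k/ to [tʃ] before the 1SG.POSS suffix.
The underlying segment must be /tʃ/; palato-alveolar /tʃ/ becomes [k] when no front vowel follows, yielding [k] there.

/fuvutʃ/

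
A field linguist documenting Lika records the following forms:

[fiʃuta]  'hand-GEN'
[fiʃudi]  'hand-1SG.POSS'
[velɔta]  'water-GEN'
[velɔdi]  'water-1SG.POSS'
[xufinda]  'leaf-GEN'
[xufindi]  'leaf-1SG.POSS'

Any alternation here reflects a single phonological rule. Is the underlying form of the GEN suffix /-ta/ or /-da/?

/-ta/

The GEN suffix surfaces as [-da] and [-ta], depending on the final segment of the stem.
The 1SG.POSS suffix, which begins with [d], is invariant after every stem; so [d] is not altered by any rule here.
So the underlying form is /-ta/, and voiceless stops become voiced after a nasal.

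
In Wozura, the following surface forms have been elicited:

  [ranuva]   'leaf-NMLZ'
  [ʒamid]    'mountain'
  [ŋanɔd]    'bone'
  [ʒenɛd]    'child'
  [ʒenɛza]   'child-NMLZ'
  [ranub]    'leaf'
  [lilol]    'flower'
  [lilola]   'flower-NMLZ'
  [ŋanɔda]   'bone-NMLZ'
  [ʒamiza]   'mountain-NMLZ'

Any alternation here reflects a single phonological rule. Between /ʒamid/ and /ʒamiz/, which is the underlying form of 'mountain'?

/ʒamiz/

The root 'mountain' surfaces as [ʒamiza] and [ʒamid], with a stem-final [z] ~ [d] alternation.
If /d/ were underlying and a rule turned it into [z] before the NMLZ suffix, 'bone' would also alternate; but it has [d] in both [ŋanɔda] and [ŋanɔd].
The alternation reflects word-final hardening: voiced fricatives become stops word-finally. /z/ is underlying.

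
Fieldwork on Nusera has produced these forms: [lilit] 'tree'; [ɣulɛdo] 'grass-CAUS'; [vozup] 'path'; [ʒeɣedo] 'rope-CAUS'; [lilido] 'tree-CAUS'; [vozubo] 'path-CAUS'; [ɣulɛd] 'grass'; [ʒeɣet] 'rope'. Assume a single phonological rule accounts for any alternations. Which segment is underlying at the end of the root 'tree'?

'tree' shows [t] ~ [d] at the end of the stem ([lilit] vs [lilido]).
But 'grass' keeps [d] in both environments ([ɣulɛd], [ɣulɛdo]), so there is no rule changing /d/ to [t] in isolation.
The underlying segment must be /t/; voiceless stops become voiced between vowels, yielding [d] there.

/t/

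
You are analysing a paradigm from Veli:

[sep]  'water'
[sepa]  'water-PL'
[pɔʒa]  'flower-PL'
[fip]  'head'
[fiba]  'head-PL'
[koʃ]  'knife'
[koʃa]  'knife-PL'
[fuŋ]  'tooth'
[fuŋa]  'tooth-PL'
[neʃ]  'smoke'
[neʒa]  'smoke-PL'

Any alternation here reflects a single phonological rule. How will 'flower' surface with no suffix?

'smoke' shows [ʃ] ~ [ʒ] at the end of the stem ([neʃ] vs [neʒa]).
But 'knife' keeps [ʃ] in both environments ([koʃ], [koʃa]), so there is no rule changing /ʃ/ to [ʒ] before the PL suffix.
The underlying segment must be /ʒ/; voiced obstruents become voiceless word-finally, yielding [ʃ] there.
The one attested form of 'flower', [pɔʒa], shows underlying /pɔʒ/. Applying the same rule word-finally gives [pɔʃ].

[pɔʃ]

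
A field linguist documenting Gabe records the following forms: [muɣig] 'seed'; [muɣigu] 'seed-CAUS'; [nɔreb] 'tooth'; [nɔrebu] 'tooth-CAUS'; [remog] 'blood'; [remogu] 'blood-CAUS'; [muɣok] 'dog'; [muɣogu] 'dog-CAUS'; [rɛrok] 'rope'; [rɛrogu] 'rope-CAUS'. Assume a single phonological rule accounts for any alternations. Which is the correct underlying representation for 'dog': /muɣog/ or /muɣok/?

/muɣok/

The stem for 'dog' ends in [k] in [muɣok] but [g] in [muɣogu].
The stem 'blood' ([remog], [remogu]) shows [g] unchanged in both environments, so [g] cannot be basic with [k] derived in isolation.
The alternation reflects intervocalic voicing: voiceless stops become voiced between vowels. /k/ is underlying.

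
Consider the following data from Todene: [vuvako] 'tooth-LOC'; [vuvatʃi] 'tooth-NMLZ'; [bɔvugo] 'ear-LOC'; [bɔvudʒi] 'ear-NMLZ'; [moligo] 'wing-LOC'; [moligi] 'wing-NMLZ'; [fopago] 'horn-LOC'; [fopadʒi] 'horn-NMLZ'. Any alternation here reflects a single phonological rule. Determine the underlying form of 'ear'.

'ear' shows [g] ~ [dʒ] at the end of the stem ([bɔvugo] vs [bɔvudʒi]).
But 'wing' keeps [g] in both environments ([moligo], [moligi]), so there is no rule changing /g/ to [dʒ] before the NMLZ suffix.
The underlying segment must be /dʒ/; palato-alveolar /tʃ/ and /dʒ/ become [k] and [g] when no front vowel follows, yielding [g] there.

/bɔvudʒ/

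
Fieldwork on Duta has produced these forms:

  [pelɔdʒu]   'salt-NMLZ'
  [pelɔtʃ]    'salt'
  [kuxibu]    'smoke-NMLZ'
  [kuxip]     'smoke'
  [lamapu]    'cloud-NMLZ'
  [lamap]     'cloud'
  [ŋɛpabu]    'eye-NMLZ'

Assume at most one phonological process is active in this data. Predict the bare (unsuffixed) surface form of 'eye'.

[ŋɛpap]

The stem for 'smoke' ends in [b] in [kuxibu] but [p] in [kuxip].
But 'cloud' keeps [p] in both environments ([lamapu], [lamap]), so there is no rule changing /p/ to [b] before the NMLZ suffix.
The underlying segment must be /b/; voiced obstruents become voiceless word-finally, yielding [p] there.
The one attested form of 'eye', [ŋɛpabu], shows underlying /ŋɛpab/. Applying the same rule word-finally gives [ŋɛpap].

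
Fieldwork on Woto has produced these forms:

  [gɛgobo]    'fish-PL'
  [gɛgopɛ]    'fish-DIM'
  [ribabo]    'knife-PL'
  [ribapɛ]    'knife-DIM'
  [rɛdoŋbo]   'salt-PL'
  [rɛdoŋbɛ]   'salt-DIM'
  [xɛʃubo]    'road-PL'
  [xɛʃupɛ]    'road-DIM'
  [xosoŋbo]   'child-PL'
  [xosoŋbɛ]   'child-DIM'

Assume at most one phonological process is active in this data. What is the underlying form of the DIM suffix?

The DIM morpheme has two allomorphs, [-bɛ] and [-pɛ].
The PL suffix, which begins with [b], is invariant after every stem; so [b] is not altered by any rule here.
So the underlying form is /-pɛ/, and voiceless stops become voiced after a nasal.

/-pɛ/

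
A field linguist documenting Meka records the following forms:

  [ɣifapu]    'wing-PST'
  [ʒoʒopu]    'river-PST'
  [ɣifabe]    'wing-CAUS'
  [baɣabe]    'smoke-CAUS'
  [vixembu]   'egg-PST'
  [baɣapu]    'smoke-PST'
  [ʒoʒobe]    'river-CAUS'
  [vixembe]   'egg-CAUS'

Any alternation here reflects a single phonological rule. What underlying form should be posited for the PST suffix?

/-pu/

The PST suffix surfaces as [-bu] and [-pu], depending on the final segment of the stem.
By contrast the CAUS suffix keeps its initial [b] throughout — that segment must be underlying.
The PST suffix is therefore /-pu/ underlyingly, with post-nasal voicing: voiceless stops become voiced after a nasal.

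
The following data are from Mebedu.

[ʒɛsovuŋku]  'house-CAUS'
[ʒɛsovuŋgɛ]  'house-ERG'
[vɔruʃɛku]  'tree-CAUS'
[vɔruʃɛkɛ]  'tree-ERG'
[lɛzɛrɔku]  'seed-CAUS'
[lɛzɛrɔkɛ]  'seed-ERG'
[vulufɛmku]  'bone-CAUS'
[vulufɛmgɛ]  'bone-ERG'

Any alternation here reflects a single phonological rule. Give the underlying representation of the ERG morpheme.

The ERG morpheme has two allomorphs, [-gɛ] and [-kɛ].
By contrast the CAUS suffix keeps its initial [k] throughout — that segment must be underlying.
The ERG suffix is therefore /-gɛ/ underlyingly, with post-vocalic devoicing: voiced stops become voiceless after a vowel.

/-gɛ/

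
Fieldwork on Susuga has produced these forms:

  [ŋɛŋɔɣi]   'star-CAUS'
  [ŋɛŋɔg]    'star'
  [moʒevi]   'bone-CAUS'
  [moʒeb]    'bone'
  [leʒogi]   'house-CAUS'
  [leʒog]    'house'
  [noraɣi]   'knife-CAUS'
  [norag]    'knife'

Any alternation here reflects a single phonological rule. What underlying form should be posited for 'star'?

The stem for 'star' ends in [ɣ] in [ŋɛŋɔɣi] but [g] in [ŋɛŋɔg].
If /g/ were underlying and a rule turned it into [ɣ] before the CAUS suffix, 'house' would also alternate; but it has [g] in both [leʒogi] and [leʒog].
So /ɣ/ is underlying, and a rule of word-final hardening — voiced fricatives become stops word-finally — gives [g].
The underlying form of 'star' is therefore /ŋɛŋɔɣ/.

/ŋɛŋɔɣ/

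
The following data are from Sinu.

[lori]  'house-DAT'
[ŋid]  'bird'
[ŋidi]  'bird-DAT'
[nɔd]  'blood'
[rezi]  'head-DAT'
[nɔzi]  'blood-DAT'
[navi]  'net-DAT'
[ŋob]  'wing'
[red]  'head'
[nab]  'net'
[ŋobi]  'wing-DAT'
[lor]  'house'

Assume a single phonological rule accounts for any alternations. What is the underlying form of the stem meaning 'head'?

The root 'head' surfaces as [rezi] and [red], with a stem-final [z] ~ [d] alternation.
The stem 'bird' ([ŋidi], [ŋid]) shows [d] unchanged in both environments, so [d] cannot be basic with [z] derived before the DAT suffix.
The underlying segment must be /z/; voiced fricatives become stops word-finally, yielding [d] there.
So 'head' = /rez/.

/rez/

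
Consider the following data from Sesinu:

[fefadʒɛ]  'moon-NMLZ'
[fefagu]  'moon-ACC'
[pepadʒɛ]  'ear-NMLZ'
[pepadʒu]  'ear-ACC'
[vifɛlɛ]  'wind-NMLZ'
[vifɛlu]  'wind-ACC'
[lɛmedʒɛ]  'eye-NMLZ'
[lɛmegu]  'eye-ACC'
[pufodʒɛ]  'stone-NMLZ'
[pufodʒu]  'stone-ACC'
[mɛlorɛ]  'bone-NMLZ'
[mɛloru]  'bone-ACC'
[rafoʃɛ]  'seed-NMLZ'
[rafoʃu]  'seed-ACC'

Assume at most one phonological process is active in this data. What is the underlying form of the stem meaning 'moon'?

In [fefadʒɛ] and [fefagu] the final segment of 'moon' alternates: [dʒ] ~ [g].
Compare 'ear', with invariant [dʒ] in [pepadʒɛ] and [pepadʒu]: an analysis with underlying /dʒ/ and a rule producing [g] before the ACC suffix would wrongly predict alternation here too.
The alternation reflects palatalization before a front vowel: /g/ becomes palato-alveolar [dʒ] before a front vowel. /g/ is underlying.
Hence 'moon' is /fefag/ underlyingly.

/fefag/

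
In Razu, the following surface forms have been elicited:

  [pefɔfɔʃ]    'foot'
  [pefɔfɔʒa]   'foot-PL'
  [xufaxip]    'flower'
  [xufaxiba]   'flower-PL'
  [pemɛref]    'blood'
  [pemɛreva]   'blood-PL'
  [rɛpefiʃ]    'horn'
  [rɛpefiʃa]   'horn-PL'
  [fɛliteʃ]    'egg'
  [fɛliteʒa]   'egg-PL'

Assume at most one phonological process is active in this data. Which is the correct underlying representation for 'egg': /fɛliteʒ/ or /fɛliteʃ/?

/fɛliteʒ/

In [fɛliteʃ] and [fɛliteʒa] the final segment of 'egg' alternates: [ʃ] ~ [ʒ].
The stem 'horn' ([rɛpefiʃ], [rɛpefiʃa]) shows [ʃ] unchanged in both environments, so [ʃ] cannot be basic with [ʒ] derived before the PL suffix.
So /ʒ/ is underlying, and a rule of word-final obstruent devoicing — voiced obstruents become voiceless word-finally — gives [ʃ].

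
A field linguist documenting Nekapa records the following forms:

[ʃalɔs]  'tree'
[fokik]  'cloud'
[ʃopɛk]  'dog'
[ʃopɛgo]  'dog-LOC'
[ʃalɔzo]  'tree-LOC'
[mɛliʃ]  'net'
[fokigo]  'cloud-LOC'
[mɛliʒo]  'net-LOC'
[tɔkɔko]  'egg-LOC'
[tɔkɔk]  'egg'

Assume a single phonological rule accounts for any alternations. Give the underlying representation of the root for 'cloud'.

/fokig/

'cloud' shows [g] ~ [k] at the end of the stem ([fokigo] vs [fokik]).
If /k/ were underlying and a rule turned it into [g] before the LOC suffix, 'egg' would also alternate; but it has [k] in both [tɔkɔko] and [tɔkɔk].
The alternation reflects word-final obstruent devoicing: voiced obstruents become voiceless word-finally. /g/ is underlying.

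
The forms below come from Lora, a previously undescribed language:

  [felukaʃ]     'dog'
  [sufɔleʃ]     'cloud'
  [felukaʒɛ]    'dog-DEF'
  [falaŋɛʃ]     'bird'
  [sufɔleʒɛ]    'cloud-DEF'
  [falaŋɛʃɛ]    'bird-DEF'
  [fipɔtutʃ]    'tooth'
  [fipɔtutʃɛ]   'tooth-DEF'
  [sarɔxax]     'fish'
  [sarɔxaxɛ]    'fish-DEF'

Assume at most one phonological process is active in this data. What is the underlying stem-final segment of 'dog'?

/ʒ/

The stem for 'dog' ends in [ʒ] in [felukaʒɛ] but [ʃ] in [felukaʃ].
The stem 'bird' ([falaŋɛʃɛ], [falaŋɛʃ]) shows [ʃ] unchanged in both environments, so [ʃ] cannot be basic with [ʒ] derived before the DEF suffix.
So /ʒ/ is underlying, and a rule of word-final obstruent devoicing — voiced obstruents become voiceless word-finally — gives [ʃ].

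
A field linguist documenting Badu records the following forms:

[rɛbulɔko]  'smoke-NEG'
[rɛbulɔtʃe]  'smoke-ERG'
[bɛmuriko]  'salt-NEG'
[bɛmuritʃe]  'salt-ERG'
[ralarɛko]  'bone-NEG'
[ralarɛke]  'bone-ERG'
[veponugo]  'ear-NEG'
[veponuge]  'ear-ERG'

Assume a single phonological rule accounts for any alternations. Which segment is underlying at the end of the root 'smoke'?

In [rɛbulɔko] and [rɛbulɔtʃe] the final segment of 'smoke' alternates: [k] ~ [tʃ].
If /k/ were underlying and a rule turned it into [tʃ] before the ERG suffix, 'bone' would also alternate; but it has [k] in both [ralarɛko] and [ralarɛke].
So /tʃ/ is underlying, and a rule of depalatalization — palato-alveolar /tʃ/ becomes [k] when no front vowel follows — gives [k].

/tʃ/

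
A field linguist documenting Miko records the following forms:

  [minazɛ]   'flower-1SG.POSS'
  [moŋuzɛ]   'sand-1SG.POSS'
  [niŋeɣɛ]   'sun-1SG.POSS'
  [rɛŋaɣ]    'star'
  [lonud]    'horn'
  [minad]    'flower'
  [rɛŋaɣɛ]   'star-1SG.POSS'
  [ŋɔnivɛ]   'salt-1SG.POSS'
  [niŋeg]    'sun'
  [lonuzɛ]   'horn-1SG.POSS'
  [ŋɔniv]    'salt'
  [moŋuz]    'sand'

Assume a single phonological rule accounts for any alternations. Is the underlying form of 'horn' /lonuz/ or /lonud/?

/lonud/

The stem for 'horn' ends in [z] in [lonuzɛ] but [d] in [lonud].
But 'sand' keeps [z] in both environments ([moŋuzɛ], [moŋuz]), so there is no rule changing /z/ to [d] in isolation.
Therefore /d/ is basic and [z] is derived by intervocalic spirantization (voiced stops become fricatives between vowels).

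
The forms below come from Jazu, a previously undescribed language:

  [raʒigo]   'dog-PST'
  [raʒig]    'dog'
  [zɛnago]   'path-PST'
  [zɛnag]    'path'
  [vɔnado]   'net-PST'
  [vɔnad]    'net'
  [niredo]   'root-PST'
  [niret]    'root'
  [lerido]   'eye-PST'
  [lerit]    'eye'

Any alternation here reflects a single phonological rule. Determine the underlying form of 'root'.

/niret/

'root' shows [d] ~ [t] at the end of the stem ([niredo] vs [niret]).
The stem 'net' ([vɔnado], [vɔnad]) shows [d] unchanged in both environments, so [d] cannot be basic with [t] derived in isolation.
The underlying segment must be /t/; voiceless stops become voiced between vowels, yielding [d] there.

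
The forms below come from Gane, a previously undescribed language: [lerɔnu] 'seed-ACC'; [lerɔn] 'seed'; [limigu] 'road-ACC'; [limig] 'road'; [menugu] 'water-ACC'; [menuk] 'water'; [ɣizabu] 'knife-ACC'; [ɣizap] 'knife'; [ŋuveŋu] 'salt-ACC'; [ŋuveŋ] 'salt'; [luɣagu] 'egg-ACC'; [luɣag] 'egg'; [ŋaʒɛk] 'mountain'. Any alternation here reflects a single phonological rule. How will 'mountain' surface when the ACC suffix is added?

In [menugu] and [menuk] the final segment of 'water' alternates: [g] ~ [k].
The stem 'road' ([limigu], [limig]) shows [g] unchanged in both environments, so [g] cannot be basic with [k] derived in isolation.
The alternation reflects intervocalic voicing: voiceless stops become voiced between vowels. /k/ is underlying.
From [ŋaʒɛk] the stem 'mountain' is /ŋaʒɛk/; between vowels this yields [ŋaʒɛgu].

[ŋaʒɛgu]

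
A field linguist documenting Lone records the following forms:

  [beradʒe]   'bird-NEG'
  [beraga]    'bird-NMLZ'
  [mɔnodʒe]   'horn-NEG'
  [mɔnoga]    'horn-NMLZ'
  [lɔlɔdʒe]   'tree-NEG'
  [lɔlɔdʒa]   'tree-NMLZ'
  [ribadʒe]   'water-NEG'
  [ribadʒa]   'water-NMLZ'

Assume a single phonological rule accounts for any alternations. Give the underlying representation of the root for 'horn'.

/mɔnog/

In [mɔnodʒe] and [mɔnoga] the final segment of 'horn' alternates: [dʒ] ~ [g].
If /dʒ/ were underlying and a rule turned it into [g] before the NMLZ suffix, 'tree' would also alternate; but it has [dʒ] in both [lɔlɔdʒe] and [lɔlɔdʒa].
The alternation reflects palatalization before a front vowel: /g/ becomes palato-alveolar [dʒ] before a front vowel. /g/ is underlying.
Hence 'horn' is /mɔnog/ underlyingly.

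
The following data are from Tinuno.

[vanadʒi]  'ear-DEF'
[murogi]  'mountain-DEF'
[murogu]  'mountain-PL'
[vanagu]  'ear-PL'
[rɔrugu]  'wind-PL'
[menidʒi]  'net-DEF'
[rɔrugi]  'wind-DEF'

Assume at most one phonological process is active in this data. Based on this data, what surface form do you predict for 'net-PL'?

'ear' shows [dʒ] ~ [g] at the end of the stem ([vanadʒi] vs [vanagu]).
The stem 'wind' ([rɔrugi], [rɔrugu]) shows [g] unchanged in both environments, so [g] cannot be basic with [dʒ] derived before the DEF suffix.
The alternation reflects depalatalization: palato-alveolar /dʒ/ becomes [g] when no front vowel follows. /dʒ/ is underlying.
The one attested form of 'net', [menidʒi], shows underlying /menidʒ/. Applying the same rule when no front vowel follows gives [menigu].

[menigu]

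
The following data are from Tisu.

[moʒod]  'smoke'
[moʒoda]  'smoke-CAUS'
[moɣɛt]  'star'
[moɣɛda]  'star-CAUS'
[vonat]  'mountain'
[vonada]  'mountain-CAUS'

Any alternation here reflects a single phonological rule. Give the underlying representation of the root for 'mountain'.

/vonat/

The stem for 'mountain' ends in [t] in [vonat] but [d] in [vonada].
But 'smoke' keeps [d] in both environments ([moʒod], [moʒoda]), so there is no rule changing /d/ to [t] in isolation.
The underlying segment must be /t/; voiceless stops become voiced between vowels, yielding [d] there.
The underlying form of 'mountain' is therefore /vonat/.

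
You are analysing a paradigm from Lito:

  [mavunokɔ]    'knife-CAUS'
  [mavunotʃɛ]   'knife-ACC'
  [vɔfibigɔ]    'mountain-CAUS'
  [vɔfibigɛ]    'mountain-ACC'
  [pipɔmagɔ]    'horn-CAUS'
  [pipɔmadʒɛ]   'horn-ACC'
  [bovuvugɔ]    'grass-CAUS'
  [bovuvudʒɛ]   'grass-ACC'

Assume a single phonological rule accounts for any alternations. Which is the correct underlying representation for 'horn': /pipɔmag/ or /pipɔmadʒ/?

The root 'horn' surfaces as [pipɔmagɔ] and [pipɔmadʒɛ], with a stem-final [g] ~ [dʒ] alternation.
The stem 'mountain' ([vɔfibigɔ], [vɔfibigɛ]) shows [g] unchanged in both environments, so [g] cannot be basic with [dʒ] derived before the ACC suffix.
The underlying segment must be /dʒ/; palato-alveolar /tʃ/ and /dʒ/ become [k] and [g] when no front vowel follows, yielding [g] there.

/pipɔmadʒ/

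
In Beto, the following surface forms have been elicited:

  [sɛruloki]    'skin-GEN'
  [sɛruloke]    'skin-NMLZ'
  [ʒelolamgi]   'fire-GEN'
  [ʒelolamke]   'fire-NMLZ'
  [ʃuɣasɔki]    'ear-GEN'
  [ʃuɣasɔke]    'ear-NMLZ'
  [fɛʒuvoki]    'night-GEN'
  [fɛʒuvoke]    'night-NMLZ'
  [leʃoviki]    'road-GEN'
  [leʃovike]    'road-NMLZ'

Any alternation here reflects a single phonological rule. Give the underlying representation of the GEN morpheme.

The GEN morpheme has two allomorphs, [-gi] and [-ki].
The NMLZ suffix, which begins with [k], is invariant after every stem; so [k] is not altered by any rule here.
The GEN suffix is therefore /-gi/ underlyingly, with post-vocalic devoicing: voiced stops become voiceless after a vowel.

/-gi/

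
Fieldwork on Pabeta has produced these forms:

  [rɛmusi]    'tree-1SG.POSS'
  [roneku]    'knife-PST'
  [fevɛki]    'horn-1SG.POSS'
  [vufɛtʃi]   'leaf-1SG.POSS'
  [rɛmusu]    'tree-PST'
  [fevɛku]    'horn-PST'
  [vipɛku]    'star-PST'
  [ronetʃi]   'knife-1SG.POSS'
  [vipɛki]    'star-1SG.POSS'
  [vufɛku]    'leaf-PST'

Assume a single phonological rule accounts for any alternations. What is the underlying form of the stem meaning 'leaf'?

The root 'leaf' surfaces as [vufɛtʃi] and [vufɛku], with a stem-final [tʃ] ~ [k] alternation.
But 'star' keeps [k] in both environments ([vipɛki], [vipɛku]), so there is no rule changing /k/ to [tʃ] before the 1SG.POSS suffix.
Therefore /tʃ/ is basic and [k] is derived by depalatalization (palato-alveolar /tʃ/ becomes [k] when no front vowel follows).

/vufɛtʃ/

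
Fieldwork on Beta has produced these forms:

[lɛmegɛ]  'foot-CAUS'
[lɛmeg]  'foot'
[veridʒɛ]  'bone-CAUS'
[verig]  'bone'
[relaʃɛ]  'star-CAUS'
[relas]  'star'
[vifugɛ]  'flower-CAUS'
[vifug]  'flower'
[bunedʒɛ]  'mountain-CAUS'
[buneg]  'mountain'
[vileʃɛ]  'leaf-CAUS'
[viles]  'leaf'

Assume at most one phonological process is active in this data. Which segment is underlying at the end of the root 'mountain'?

'mountain' shows [dʒ] ~ [g] at the end of the stem ([bunedʒɛ] vs [buneg]).
But 'flower' keeps [g] in both environments ([vifugɛ], [vifug]), so there is no rule changing /g/ to [dʒ] before the CAUS suffix.
The underlying segment must be /dʒ/; palato-alveolar /dʒ/ and /ʃ/ become [g] and [s] when no front vowel follows, yielding [g] there.

/dʒ/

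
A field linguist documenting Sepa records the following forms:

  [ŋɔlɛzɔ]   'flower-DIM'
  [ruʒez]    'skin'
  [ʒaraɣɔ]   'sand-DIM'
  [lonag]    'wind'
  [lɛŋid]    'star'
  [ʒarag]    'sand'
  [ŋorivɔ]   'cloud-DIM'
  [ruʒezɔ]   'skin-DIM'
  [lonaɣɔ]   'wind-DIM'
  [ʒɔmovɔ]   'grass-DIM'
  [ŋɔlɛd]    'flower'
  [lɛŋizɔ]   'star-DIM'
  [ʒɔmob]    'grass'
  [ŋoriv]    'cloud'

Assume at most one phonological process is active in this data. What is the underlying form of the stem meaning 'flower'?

'flower' shows [d] ~ [z] at the end of the stem ([ŋɔlɛd] vs [ŋɔlɛzɔ]).
If /z/ were underlying and a rule turned it into [d] in isolation, 'skin' would also alternate; but it has [z] in both [ruʒez] and [ruʒezɔ].
The alternation reflects intervocalic spirantization: voiced stops become fricatives between vowels. /d/ is underlying.

/ŋɔlɛd/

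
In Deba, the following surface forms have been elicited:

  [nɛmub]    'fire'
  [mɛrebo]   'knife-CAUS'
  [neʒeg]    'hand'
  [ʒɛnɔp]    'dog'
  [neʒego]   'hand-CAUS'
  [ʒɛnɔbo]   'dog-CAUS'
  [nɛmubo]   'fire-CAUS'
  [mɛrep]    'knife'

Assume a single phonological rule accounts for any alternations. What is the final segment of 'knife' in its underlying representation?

The root 'knife' surfaces as [mɛrep] and [mɛrebo], with a stem-final [p] ~ [b] alternation.
But 'fire' keeps [b] in both environments ([nɛmub], [nɛmubo]), so there is no rule changing /b/ to [p] in isolation.
The alternation reflects intervocalic voicing: voiceless stops become voiced between vowels. /p/ is underlying.

/p/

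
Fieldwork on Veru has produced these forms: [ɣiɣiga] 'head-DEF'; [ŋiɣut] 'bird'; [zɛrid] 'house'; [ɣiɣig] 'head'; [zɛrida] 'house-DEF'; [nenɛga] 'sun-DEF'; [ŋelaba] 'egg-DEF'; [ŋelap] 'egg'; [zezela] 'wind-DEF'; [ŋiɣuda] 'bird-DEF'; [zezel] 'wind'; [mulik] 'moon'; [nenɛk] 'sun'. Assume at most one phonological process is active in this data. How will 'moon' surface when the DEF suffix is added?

[muliga]

In [nenɛk] and [nenɛga] the final segment of 'sun' alternates: [k] ~ [g].
But 'head' keeps [g] in both environments ([ɣiɣig], [ɣiɣiga]), so there is no rule changing /g/ to [k] in isolation.
The underlying segment must be /k/; voiceless stops become voiced between vowels, yielding [g] there.
From [mulik] the stem 'moon' is /mulik/; between vowels this yields [muliga].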